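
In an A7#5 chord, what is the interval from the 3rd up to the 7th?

Spelling the chord: A-C#-E#-G.
3rd = C#; 7th = G.
5 letter names make it a fifth; at 6 semitones (a half step narrower than perfect) the quality is diminished.

diminished fifth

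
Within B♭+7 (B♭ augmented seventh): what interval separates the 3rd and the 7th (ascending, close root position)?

diminished fifth

Spelling the chord: B♭ D F♯ A♭.
The 3rd is D and the 7th is A♭.
5 letter names make it a fifth; at 6 semitones (a half step narrower than perfect) the quality is diminished.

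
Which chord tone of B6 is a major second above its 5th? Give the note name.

G#

Spelling the chord: B, D#, F#, G#.
The 5th is F#. A major second above F# is G#.
G# is the chord's 6th.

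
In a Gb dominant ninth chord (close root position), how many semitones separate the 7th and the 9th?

4

Gb9 (Gb dominant ninth): Gb, Bb, Db, Fb, Ab.
Fb to Ab is a major third: 4 semitones.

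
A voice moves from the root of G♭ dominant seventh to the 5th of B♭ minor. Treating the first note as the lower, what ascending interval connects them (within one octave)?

The root of G♭ dominant seventh is G♭; the 5th of B♭ minor is F.
Counting 7 letters and 11 half steps from G♭ gives a major seventh.

major 7th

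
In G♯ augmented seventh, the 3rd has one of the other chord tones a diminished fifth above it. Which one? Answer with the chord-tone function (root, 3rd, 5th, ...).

G♯+7 (G♯ augmented seventh) is spelled G♯ B♯ D𝄪 F♯.
The 3rd is B♯. A diminished fifth above B♯ is F♯.
F♯ is the chord's 7th.

7th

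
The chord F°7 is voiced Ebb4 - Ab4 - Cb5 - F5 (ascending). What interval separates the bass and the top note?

The outer voices are Ebb4 and F5.
Ebb up to F is 15 semitones, a half step wider than a major ninth, so the interval is augmented.

augmented ninth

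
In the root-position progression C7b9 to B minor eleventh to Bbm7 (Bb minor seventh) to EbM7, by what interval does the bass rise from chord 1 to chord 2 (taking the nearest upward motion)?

major seventh

The roots are C and B.
C up to B spans 7 letter names and 11 semitones — a major seventh.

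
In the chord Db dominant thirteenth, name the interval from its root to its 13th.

M13

The chord tones of Db13 are Db–F–Ab–Cb–Eb–Bb.
So we need the interval from Db up to Bb.
Db up to Bb spans 13 letter names and 21 semitones — a major thirteenth.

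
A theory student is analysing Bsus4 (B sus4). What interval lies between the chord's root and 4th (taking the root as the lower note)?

Spelling the chord: B-E-F#.
So we need the interval from B up to E.
B up to E spans 4 letter names and 5 semitones — a perfect fourth.

perfect fourth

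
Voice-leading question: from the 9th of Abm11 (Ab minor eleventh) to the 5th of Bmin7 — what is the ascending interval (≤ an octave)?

The 9th of Abm11 (Ab minor eleventh) is Bb; the 5th of Bmin7 is F#.
From Bb to F#: 8 semitones over a fifth = augmented.

augmented 5th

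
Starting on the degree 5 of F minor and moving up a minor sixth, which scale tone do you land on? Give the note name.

The scale is F G Ab Bb C Db Eb.
The degree 5 is C; a minor sixth above that is Ab — scale degree 3.

Ab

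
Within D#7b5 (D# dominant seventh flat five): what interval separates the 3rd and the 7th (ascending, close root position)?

Spelling the chord: D#, F##, A, C#.
The 3rd is F## and the 7th is C#.
F## up to C# is 6 semitones, a half step narrower than a perfect fifth, so the interval is diminished.

diminished 5th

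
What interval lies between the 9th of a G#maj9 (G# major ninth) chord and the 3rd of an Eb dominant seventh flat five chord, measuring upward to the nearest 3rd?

G#maj9 (G# major ninth) has A# as its 9th, and Eb dominant seventh flat five has G as its 3rd.
7 letter names make it a seventh; at 9 semitones (a whole step narrower than major) the quality is diminished.

d7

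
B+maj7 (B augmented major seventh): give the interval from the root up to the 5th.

Spelling the chord: B, D♯, F𝄪, A♯.
The root is B and the 5th is F𝄪.
From B to F𝄪: 8 semitones over a fifth = augmented.

augmented fifth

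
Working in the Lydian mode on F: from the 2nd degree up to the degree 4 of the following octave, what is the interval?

The scale runs F G A B C D E.
That puts G below B.
Counting 10 letters and 16 half steps from G gives a major tenth.

M10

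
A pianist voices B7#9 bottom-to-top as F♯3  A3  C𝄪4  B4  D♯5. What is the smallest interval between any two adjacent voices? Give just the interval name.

Adjacent intervals: F♯3→A3 = minor third; A3→C𝄪4 = augmented third; C𝄪4→B4 = diminished seventh; B4→D♯5 = major third.
The smallest is F♯3 to A3, a minor third (3 semitones).

minor third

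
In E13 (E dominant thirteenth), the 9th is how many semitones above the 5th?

7

The chord tones of E dominant thirteenth are E–G#–B–D–F#–C#.
B to F# is a perfect fifth: 7 semitones.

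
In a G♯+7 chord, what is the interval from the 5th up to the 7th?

G♯aug7 (G♯ augmented seventh): G♯–B♯–D𝄪–F♯.
5th = D𝄪; 7th = F♯.
From D𝄪 to F♯: 2 semitones over a third = diminished.

diminished third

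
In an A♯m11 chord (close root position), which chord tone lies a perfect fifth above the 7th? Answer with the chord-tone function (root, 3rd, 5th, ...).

11th

A♯m11: A♯ C♯ E♯ G♯ B♯ D♯.
The 7th is G♯. A perfect fifth above G♯ is D♯.
D♯ is the chord's 11th.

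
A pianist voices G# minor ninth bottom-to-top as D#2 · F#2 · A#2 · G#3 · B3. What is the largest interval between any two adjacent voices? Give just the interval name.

Adjacent intervals: D#2→F#2 = minor third; F#2→A#2 = major third; A#2→G#3 = minor seventh; G#3→B3 = minor third.
The largest is A#2 to G#3, a minor seventh (10 semitones).

minor 7th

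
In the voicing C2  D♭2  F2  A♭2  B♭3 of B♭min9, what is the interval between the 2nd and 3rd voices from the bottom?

major 3rd

Those voices are D♭2 and F2.
From D♭ to F is 4 semitones, exactly the major third.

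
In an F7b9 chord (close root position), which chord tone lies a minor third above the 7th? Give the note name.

F7b9 is spelled F-A-C-Eb-Gb.
The 7th is Eb. A minor third above Eb is Gb.
Gb is the chord's 9th.

Gb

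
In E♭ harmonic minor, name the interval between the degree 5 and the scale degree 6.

m2

E♭ harmonic minor: E♭ F G♭ A♭ B♭ C♭ D.
That puts B♭ below C♭.
From B♭ to C♭: 1 semitone over a second = minor.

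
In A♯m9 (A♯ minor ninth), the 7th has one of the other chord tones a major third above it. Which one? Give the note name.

B#

A♯ minor ninth is spelled A♯ C♯ E♯ G♯ B♯.
The 7th is G♯. A major third above G♯ is B♯.
B♯ is the chord's 9th.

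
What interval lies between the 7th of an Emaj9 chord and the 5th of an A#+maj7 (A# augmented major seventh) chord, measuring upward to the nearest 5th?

Emaj9 has D# as its 7th, and A#+maj7 (A# augmented major seventh) has E## as its 5th.
From D# to E##: 3 semitones over a second = augmented.

A2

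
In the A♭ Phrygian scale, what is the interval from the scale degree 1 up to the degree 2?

Spelling the A♭ Phrygian scale: A♭ B𝄫 C♭ D♭ E♭ F♭ G♭.
That puts A♭ below B𝄫.
From A♭ to B𝄫: 1 semitone over a second = minor.

minor second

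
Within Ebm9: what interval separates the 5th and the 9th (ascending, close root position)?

Ebm9 (Eb minor ninth): Eb–Gb–Bb–Db–F.
5th = Bb; 9th = F.
Bb up to F spans 5 letter names and 7 semitones — a perfect fifth.

perfect 5th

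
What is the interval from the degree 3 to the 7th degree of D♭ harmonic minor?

A5

D♭ harmonic minor: D♭ E♭ F♭ G♭ A♭ B𝄫 C.
So we need the interval from F♭ up to C.
From F♭ to C: 8 semitones over a fifth = augmented.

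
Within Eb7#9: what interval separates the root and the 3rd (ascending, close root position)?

major 3rd

Eb dominant seventh sharp nine is spelled Eb-G-Bb-Db-F#.
That puts Eb below G.
Eb up to G spans 3 letter names and 4 semitones — a major third.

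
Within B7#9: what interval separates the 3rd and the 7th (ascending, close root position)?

diminished fifth

B7#9 is spelled B, D#, F#, A, C##.
That puts D# below A.
D# up to A is 6 semitones, a half step narrower than a perfect fifth, so the interval is diminished.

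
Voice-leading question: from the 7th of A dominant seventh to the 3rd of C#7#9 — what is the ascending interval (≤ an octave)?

A dominant seventh has G as its 7th, and C#7#9 has E# as its 3rd.
6 letter names make it a sixth; at 10 semitones (a half step wider than major) the quality is augmented.

A6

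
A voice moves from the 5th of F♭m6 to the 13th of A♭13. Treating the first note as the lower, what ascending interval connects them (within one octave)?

augmented fourth

The 5th of F♭m6 is C♭; the 13th of A♭13 is F.
4 letter names make it a fourth; at 6 semitones (a half step wider than perfect) the quality is augmented.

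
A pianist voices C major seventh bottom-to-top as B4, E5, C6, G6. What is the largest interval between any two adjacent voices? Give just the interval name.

Adjacent intervals: B4→E5 = perfect fourth; E5→C6 = minor sixth; C6→G6 = perfect fifth.
The largest is E5 to C6, a minor sixth (8 semitones).

m6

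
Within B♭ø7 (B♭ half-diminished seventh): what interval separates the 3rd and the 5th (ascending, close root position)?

minor third

B♭ half-diminished seventh is spelled B♭–D♭–F♭–A♭.
3rd = D♭; 5th = F♭.
3 letter names make it a third; at 3 semitones (a half step narrower than major) the quality is minor.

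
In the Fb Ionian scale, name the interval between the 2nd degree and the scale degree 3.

Fb major: Fb Gb Ab Bbb Cb Db Eb.
That puts Gb below Ab.
From Gb to Ab is 2 semitones, exactly the major second.

major second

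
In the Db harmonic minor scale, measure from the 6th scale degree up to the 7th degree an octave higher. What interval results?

The scale runs Db Eb Fb Gb Ab Bbb C.
6th scale degree = Bbb; scale degree 7 (up an octave) = C.
Bbb up to C is 15 semitones, a half step wider than a major ninth, so the interval is augmented.

A9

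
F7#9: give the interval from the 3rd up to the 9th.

M7

Spelling the chord: F-A-C-E♭-G♯.
3rd = A; 9th = G♯.
A up to G♯ spans 7 letter names and 11 semitones — a major seventh.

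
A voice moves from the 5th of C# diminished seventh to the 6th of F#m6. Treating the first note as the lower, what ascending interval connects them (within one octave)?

augmented fifth

C# diminished seventh has G as its 5th, and F#m6 has D# as its 6th.
From G to D#: 8 semitones over a fifth = augmented.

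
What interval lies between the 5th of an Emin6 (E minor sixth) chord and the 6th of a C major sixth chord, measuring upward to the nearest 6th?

minor 7th

Emin6 (E minor sixth) has B as its 5th, and C major sixth has A as its 6th.
B up to A is 10 semitones, a half step narrower than a major seventh, so the interval is minor.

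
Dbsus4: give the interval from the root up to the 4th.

perfect fourth

Dbsus4: Db, Gb, Ab.
So we need the interval from Db up to Gb.
Counting 4 letters and 5 half steps from Db gives a perfect fourth.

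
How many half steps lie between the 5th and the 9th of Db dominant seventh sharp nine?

8

The chord tones of Db7#9 (Db dominant seventh sharp nine) are Db-F-Ab-Cb-E.
Ab to E is an augmented fifth: 8 semitones.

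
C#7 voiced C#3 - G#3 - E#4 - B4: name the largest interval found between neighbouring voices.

Adjacent intervals: C#3→G#3 = perfect fifth; G#3→E#4 = major sixth; E#4→B4 = diminished fifth.
The largest is G#3 to E#4, a major sixth (9 semitones).

major sixth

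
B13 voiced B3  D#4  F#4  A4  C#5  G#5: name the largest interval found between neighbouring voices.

Adjacent intervals: B3→D#4 = major third; D#4→F#4 = minor third; F#4→A4 = minor third; A4→C#5 = major third; C#5→G#5 = perfect fifth.
The largest is C#5 to G#5, a perfect fifth (7 semitones).

perfect fifth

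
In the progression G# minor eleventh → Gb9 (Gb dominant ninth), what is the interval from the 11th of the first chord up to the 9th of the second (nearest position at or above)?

diminished 6th

The 11th of G# minor eleventh is C#; the 9th of Gb9 (Gb dominant ninth) is Ab.
6 letter names make it a sixth; at 7 semitones (a whole step narrower than major) the quality is diminished.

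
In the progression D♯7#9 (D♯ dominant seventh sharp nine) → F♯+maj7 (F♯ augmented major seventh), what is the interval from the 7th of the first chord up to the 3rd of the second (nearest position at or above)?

The 7th of D♯7#9 (D♯ dominant seventh sharp nine) is C♯; the 3rd of F♯+maj7 (F♯ augmented major seventh) is A♯.
Counting 6 letters and 9 half steps from C♯ gives a major sixth.

major 6th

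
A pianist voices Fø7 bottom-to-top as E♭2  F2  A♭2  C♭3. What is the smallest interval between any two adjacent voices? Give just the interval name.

Adjacent intervals: E♭2→F2 = major second; F2→A♭2 = minor third; A♭2→C♭3 = minor third.
The smallest is E♭2 to F2, a major second (2 semitones).

major second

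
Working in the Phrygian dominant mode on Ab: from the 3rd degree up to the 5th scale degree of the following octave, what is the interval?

m10

Ab phrygian dominant: Ab Bbb C Db Eb Fb Gb.
3rd degree = C; scale degree 5 (up an octave) = Eb.
10 letter names make it a tenth; at 15 semitones (a half step narrower than major) the quality is minor.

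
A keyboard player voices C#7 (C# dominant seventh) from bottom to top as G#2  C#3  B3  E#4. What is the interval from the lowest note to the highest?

major thirteenth

The outer voices are G#2 and E#4.
Counting 13 letters and 21 half steps from G# gives a major thirteenth.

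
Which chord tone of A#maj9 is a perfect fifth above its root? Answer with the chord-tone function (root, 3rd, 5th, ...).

Spelling the chord: A#, C##, E#, G##, B#.
The root is A#. A perfect fifth above A# is E#.
E# is the chord's 5th.

5th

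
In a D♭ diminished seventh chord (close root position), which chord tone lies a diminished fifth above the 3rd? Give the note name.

Cbb

The chord tones of D♭ diminished seventh are D♭-F♭-A𝄫-C𝄫.
The 3rd is F♭. A diminished fifth above F♭ is C𝄫.
C𝄫 is the chord's 7th.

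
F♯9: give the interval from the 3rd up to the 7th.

The chord tones of F♯ dominant ninth are F♯-A♯-C♯-E-G♯.
The 3rd is A♯ and the 7th is E.
From A♯ to E: 6 semitones over a fifth = diminished.
That tritone between 3rd and 7th is what gives the dominant seventh its pull toward resolution.

d5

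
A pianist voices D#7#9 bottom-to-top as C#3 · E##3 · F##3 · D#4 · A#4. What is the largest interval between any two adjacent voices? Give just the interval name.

Adjacent intervals: C#3→E##3 = augmented third; E##3→F##3 = minor second; F##3→D#4 = minor sixth; D#4→A#4 = perfect fifth.
The largest is F##3 to D#4, a minor sixth (8 semitones).

minor sixth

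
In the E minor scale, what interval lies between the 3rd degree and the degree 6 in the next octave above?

Spelling the E minor scale: E F# G A B C D.
3rd degree = G; 6th degree (up an octave) = C.
Counting 11 letters and 17 half steps from G gives a perfect eleventh.

perfect eleventh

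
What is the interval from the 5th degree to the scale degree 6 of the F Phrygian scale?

minor 2nd

F phrygian: F G♭ A♭ B♭ C D♭ E♭.
5th degree = C; degree 6 = D♭.
2 letter names make it a second; at 1 semitone (a half step narrower than major) the quality is minor.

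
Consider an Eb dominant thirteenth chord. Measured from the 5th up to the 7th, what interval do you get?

Eb13 is spelled Eb–G–Bb–Db–F–C.
That puts Bb below Db.
3 letter names make it a third; at 3 semitones (a half step narrower than major) the quality is minor.

m3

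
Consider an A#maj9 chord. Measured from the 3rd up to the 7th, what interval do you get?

A#maj9: A#, C##, E#, G##, B#.
So we need the interval from C## up to G##.
C## up to G## spans 5 letter names and 7 semitones — a perfect fifth.

perfect fifth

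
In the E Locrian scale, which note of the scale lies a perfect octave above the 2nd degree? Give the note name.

The scale is E F G A Bb C D.
The 2nd degree is F; a perfect octave above that is F — scale degree 2.

F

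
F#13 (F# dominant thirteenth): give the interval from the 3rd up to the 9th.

Spelling the chord: F#–A#–C#–E–G#–D#.
That puts A# below G#.
7 letter names make it a seventh; at 10 semitones (a half step narrower than major) the quality is minor.

minor seventh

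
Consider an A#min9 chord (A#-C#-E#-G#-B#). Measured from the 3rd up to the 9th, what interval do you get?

So we need the interval from C# up to B#.
C# up to B# spans 7 letter names and 11 semitones — a major seventh.

major seventh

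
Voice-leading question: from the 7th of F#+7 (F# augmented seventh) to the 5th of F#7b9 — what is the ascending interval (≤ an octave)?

The 7th of F#+7 (F# augmented seventh) is E; the 5th of F#7b9 is C#.
From E to C# is 9 semitones, exactly the major sixth.

major sixth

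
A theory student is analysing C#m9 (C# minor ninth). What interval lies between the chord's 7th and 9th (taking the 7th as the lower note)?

C# minor ninth is spelled C#, E, G#, B, D#.
The 7th is B and the 9th is D#.
Counting 3 letters and 4 half steps from B gives a major third.

major third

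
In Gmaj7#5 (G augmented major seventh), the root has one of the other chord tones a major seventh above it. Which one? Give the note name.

F#

Gmaj7#5 (G augmented major seventh) is spelled G B D♯ F♯.
The root is G. A major seventh above G is F♯.
F♯ is the chord's 7th.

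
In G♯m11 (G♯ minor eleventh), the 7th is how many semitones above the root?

10

G♯m11 is spelled G♯–B–D♯–F♯–A♯–C♯.
G♯ to F♯ is a minor seventh: 10 semitones.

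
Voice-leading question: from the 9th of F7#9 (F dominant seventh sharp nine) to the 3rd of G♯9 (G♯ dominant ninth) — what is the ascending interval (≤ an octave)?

F7#9 (F dominant seventh sharp nine) has G♯ as its 9th, and G♯9 (G♯ dominant ninth) has B♯ as its 3rd.
G♯ up to B♯ spans 3 letter names and 4 semitones — a major third.

major 3rd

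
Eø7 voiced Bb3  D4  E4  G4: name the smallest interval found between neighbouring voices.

major second

Adjacent intervals: Bb3→D4 = major third; D4→E4 = major second; E4→G4 = minor third.
The smallest is D4 to E4, a major second (2 semitones).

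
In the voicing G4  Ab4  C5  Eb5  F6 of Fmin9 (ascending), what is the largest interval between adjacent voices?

major ninth

Adjacent intervals: G4→Ab4 = minor second; Ab4→C5 = major third; C5→Eb5 = minor third; Eb5→F6 = major ninth.
The largest is Eb5 to F6, a major ninth (14 semitones).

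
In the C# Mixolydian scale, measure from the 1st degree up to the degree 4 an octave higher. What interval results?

The scale runs C# D# E# F# G# A# B.
That puts C# below F#.
From C# to F# is 17 semitones, exactly the perfect eleventh.

P11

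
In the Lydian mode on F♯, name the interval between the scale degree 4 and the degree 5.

m2

F♯ lydian: F♯ G♯ A♯ B♯ C♯ D♯ E♯.
So we need the interval from B♯ up to C♯.
2 letter names make it a second; at 1 semitone (a half step narrower than major) the quality is minor.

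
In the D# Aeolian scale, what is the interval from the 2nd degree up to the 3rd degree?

The scale runs D# E# F# G# A# B C#.
2nd degree = E#; degree 3 = F#.
E# up to F# is 1 semitone, a half step narrower than a major second, so the interval is minor.

minor second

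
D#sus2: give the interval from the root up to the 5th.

perfect fifth

Spelling the chord: D#-E#-A#.
The root is D# and the 5th is A#.
D# up to A# spans 5 letter names and 7 semitones — a perfect fifth.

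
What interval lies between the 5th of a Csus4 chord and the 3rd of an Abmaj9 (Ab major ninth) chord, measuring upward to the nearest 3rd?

The 5th of Csus4 is G; the 3rd of Abmaj9 (Ab major ninth) is C.
G up to C spans 4 letter names and 5 semitones — a perfect fourth.

perfect fourth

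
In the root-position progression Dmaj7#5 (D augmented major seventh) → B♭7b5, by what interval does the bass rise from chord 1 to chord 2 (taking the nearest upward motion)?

minor sixth

The roots are D and B♭.
D up to B♭ is 8 semitones, a half step narrower than a major sixth, so the interval is minor.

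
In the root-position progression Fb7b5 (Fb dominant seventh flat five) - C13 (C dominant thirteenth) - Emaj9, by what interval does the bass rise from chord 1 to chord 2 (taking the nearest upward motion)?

The roots are Fb and C.
From Fb to C: 8 semitones over a fifth = augmented.

augmented fifth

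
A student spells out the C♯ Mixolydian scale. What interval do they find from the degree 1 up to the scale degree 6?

major 6th

Spelling the C♯ Mixolydian scale: C♯ D♯ E♯ F♯ G♯ A♯ B.
That puts C♯ below A♯.
Counting 6 letters and 9 half steps from C♯ gives a major sixth.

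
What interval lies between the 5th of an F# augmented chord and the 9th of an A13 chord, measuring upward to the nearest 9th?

diminished 7th

The 5th of F# augmented is C##; the 9th of A13 is B.
From C## to B: 9 semitones over a seventh = diminished.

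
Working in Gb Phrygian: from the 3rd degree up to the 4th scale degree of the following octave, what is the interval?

Spelling Gb Phrygian: Gb Abb Bbb Cb Db Ebb Fb.
The 3rd degree is Bbb and the 4th scale degree (up an octave) is Cb.
Counting 9 letters and 14 half steps from Bbb gives a major ninth.

major 9th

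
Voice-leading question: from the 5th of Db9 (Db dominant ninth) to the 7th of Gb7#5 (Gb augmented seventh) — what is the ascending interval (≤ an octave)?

m6

The 5th of Db9 (Db dominant ninth) is Ab; the 7th of Gb7#5 (Gb augmented seventh) is Fb.
Ab up to Fb is 8 semitones, a half step narrower than a major sixth, so the interval is minor.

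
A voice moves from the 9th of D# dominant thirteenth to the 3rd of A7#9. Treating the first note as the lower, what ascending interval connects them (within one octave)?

minor 6th

D# dominant thirteenth has E# as its 9th, and A7#9 has C# as its 3rd.
6 letter names make it a sixth; at 8 semitones (a half step narrower than major) the quality is minor.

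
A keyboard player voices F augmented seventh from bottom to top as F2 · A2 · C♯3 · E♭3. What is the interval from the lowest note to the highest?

The outer voices are F2 and E♭3.
F up to E♭ is 10 semitones, a half step narrower than a major seventh, so the interval is minor.

minor seventh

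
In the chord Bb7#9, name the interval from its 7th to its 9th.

The chord tones of Bb dominant seventh sharp nine are Bb–D–F–Ab–C#.
That puts Ab below C#.
From Ab to C#: 5 semitones over a third = augmented.

augmented third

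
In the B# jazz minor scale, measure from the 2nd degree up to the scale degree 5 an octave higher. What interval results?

Spelling the B# jazz minor scale: B# C## D# E# F## G## A##.
That puts C## below F##.
From C## to F## is 17 semitones, exactly the perfect eleventh.

perfect 11th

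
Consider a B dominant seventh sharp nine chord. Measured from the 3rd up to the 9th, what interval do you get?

The chord tones of B7#9 (B dominant seventh sharp nine) are B D♯ F♯ A C𝄪.
That puts D♯ below C𝄪.
Counting 7 letters and 11 half steps from D♯ gives a major seventh.

M7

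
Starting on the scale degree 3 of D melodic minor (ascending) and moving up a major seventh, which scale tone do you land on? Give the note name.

The scale is D E F G A B C♯.
The scale degree 3 is F; a major seventh above that is E — scale degree 2.

E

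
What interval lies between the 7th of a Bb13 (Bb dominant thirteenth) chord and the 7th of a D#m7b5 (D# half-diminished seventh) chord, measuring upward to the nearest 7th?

The 7th of Bb13 (Bb dominant thirteenth) is Ab; the 7th of D#m7b5 (D# half-diminished seventh) is C#.
3 letter names make it a third; at 5 semitones (a half step wider than major) the quality is augmented.

augmented third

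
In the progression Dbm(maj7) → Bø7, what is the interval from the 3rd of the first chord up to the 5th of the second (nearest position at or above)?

augmented 1st

Dbm(maj7) has Fb as its 3rd, and Bø7 has F as its 5th.
1 letter names make it a unison; at 1 semitone (a half step wider than perfect) the quality is augmented.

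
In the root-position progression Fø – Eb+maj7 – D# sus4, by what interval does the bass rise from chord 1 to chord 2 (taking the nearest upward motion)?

minor seventh

The roots are F and Eb.
From F to Eb: 10 semitones over a seventh = minor.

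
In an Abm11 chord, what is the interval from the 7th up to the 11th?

perfect fifth

The chord tones of Ab minor eleventh are Ab Cb Eb Gb Bb Db.
That puts Gb below Db.
From Gb to Db is 7 semitones, exactly the perfect fifth.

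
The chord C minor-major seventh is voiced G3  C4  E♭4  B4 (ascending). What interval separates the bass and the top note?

The outer voices are G3 and B4.
Counting 10 letters and 16 half steps from G gives a major tenth.

major 10th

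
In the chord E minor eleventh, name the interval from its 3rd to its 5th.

Em11 (E minor eleventh) is spelled E G B D F# A.
The 3rd is G and the 5th is B.
Counting 3 letters and 4 half steps from G gives a major third.

major third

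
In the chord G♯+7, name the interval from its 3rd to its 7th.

diminished fifth

Spelling the chord: G♯-B♯-D𝄪-F♯.
The 3rd is B♯ and the 7th is F♯.
5 letter names make it a fifth; at 6 semitones (a half step narrower than perfect) the quality is diminished.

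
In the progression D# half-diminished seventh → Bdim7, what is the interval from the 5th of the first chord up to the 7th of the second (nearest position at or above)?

D# half-diminished seventh has A as its 5th, and Bdim7 has Ab as its 7th.
8 letter names make it an octave; at 11 semitones (a half step narrower than perfect) the quality is diminished.

diminished octave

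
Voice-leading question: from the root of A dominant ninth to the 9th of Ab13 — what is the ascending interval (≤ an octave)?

m2

A dominant ninth has A as its root, and Ab13 has Bb as its 9th.
A up to Bb is 1 semitone, a half step narrower than a major second, so the interval is minor.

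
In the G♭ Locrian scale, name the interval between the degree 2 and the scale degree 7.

major 6th

G♭ locrian: G♭ A𝄫 B𝄫 C♭ D𝄫 E𝄫 F♭.
That puts A𝄫 below F♭.
A𝄫 up to F♭ spans 6 letter names and 9 semitones — a major sixth.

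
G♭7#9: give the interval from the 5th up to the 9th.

The chord tones of G♭ dominant seventh sharp nine are G♭–B♭–D♭–F♭–A.
That puts D♭ below A.
D♭ up to A is 8 semitones, a half step wider than a perfect fifth, so the interval is augmented.

augmented fifth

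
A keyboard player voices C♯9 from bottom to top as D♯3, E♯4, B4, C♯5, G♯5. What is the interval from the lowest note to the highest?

The outer voices are D♯3 and G♯5.
D♯ up to G♯ spans 18 letter names and 29 semitones — a perfect 18th.

perfect 18th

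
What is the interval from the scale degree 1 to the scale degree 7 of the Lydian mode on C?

major seventh

Spelling the Lydian mode on C: C D E F♯ G A B.
That puts C below B.
C up to B spans 7 letter names and 11 semitones — a major seventh.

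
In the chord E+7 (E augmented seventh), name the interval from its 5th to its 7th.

diminished third

E augmented seventh: E-G♯-B♯-D.
The 5th is B♯ and the 7th is D.
B♯ up to D is 2 semitones, a whole step narrower than a major third, so the interval is diminished.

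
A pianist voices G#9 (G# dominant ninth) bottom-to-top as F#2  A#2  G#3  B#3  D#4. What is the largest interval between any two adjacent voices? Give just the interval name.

m7

Adjacent intervals: F#2→A#2 = major third; A#2→G#3 = minor seventh; G#3→B#3 = major third; B#3→D#4 = minor third.
The largest is A#2 to G#3, a minor seventh (10 semitones).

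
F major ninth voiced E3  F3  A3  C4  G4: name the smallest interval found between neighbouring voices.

minor 2nd

Adjacent intervals: E3→F3 = minor second; F3→A3 = major third; A3→C4 = minor third; C4→G4 = perfect fifth.
The smallest is E3 to F3, a minor second (1 semitone).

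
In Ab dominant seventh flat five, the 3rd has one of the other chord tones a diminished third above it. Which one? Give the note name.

Ebb

Ab dominant seventh flat five is spelled Ab, C, Ebb, Gb.
The 3rd is C. A diminished third above C is Ebb.
Ebb is the chord's 5th.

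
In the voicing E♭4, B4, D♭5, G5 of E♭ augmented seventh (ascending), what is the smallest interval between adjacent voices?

Adjacent intervals: E♭4→B4 = augmented fifth; B4→D♭5 = diminished third; D♭5→G5 = augmented fourth.
The smallest is B4 to D♭5, a diminished third (2 semitones).

d3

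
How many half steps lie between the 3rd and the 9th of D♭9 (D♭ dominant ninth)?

10

D♭9 (D♭ dominant ninth) is spelled D♭, F, A♭, C♭, E♭.
F to E♭ is a minor seventh: 10 semitones.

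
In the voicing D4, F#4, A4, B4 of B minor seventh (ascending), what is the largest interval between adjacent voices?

major 3rd

Adjacent intervals: D4→F#4 = major third; F#4→A4 = minor third; A4→B4 = major second.
The largest is D4 to F#4, a major third (4 semitones).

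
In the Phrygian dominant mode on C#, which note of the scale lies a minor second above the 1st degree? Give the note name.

D

The scale is C# D E# F# G# A B.
The 1st degree is C#; a minor second above that is D — scale degree 2.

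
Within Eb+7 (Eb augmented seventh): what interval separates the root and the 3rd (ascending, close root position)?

M3

Ebaug7: Eb-G-B-Db.
So we need the interval from Eb up to G.
From Eb to G is 4 semitones, exactly the major third.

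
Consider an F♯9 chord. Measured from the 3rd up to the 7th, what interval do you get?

The chord tones of F♯9 are F♯ A♯ C♯ E G♯.
So we need the interval from A♯ up to E.
5 letter names make it a fifth; at 6 semitones (a half step narrower than perfect) the quality is diminished.

diminished 5th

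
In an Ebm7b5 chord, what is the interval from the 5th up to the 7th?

major third

The chord tones of Eb half-diminished seventh are Eb–Gb–Bbb–Db.
5th = Bbb; 7th = Db.
Counting 3 letters and 4 half steps from Bbb gives a major third.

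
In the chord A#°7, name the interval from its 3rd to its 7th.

The chord tones of A#°7 are A#-C#-E-G.
The 3rd is C# and the 7th is G.
5 letter names make it a fifth; at 6 semitones (a half step narrower than perfect) the quality is diminished.

diminished fifth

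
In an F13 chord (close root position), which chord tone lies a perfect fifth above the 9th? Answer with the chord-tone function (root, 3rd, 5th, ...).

The chord tones of F dominant thirteenth are F–A–C–Eb–G–D.
The 9th is G. A perfect fifth above G is D.
D is the chord's 13th.

13th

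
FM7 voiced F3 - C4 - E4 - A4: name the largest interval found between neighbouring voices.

perfect fifth

Adjacent intervals: F3→C4 = perfect fifth; C4→E4 = major third; E4→A4 = perfect fourth.
The largest is F3 to C4, a perfect fifth (7 semitones).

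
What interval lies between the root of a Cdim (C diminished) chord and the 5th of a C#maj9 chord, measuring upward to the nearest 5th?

The root of Cdim (C diminished) is C; the 5th of C#maj9 is G#.
C up to G# is 8 semitones, a half step wider than a perfect fifth, so the interval is augmented.

augmented fifth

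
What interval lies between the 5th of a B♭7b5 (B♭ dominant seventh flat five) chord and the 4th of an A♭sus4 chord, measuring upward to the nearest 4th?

The 5th of B♭7b5 (B♭ dominant seventh flat five) is F♭; the 4th of A♭sus4 is D♭.
F♭ up to D♭ spans 6 letter names and 9 semitones — a major sixth.

major 6th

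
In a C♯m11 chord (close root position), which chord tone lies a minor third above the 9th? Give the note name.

F#

C♯m11 is spelled C♯–E–G♯–B–D♯–F♯.
The 9th is D♯. A minor third above D♯ is F♯.
F♯ is the chord's 11th.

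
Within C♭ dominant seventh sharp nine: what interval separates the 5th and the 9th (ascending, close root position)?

augmented 5th

Spelling the chord: C♭ E♭ G♭ B𝄫 D.
5th = G♭; 9th = D.
From G♭ to D: 8 semitones over a fifth = augmented.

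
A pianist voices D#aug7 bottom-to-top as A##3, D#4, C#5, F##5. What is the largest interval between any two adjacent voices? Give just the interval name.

Adjacent intervals: A##3→D#4 = diminished fourth; D#4→C#5 = minor seventh; C#5→F##5 = augmented fourth.
The largest is D#4 to C#5, a minor seventh (10 semitones).

minor seventh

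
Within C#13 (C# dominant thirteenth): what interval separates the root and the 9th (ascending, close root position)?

C#13 (C# dominant thirteenth) is spelled C# E# G# B D# A#.
Root = C#; 9th = D#.
Counting 9 letters and 14 half steps from C# gives a major ninth.

major ninth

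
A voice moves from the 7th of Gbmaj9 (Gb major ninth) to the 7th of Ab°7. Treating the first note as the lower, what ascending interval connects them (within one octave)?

diminished second

The 7th of Gbmaj9 (Gb major ninth) is F; the 7th of Ab°7 is Gbb.
From F to Gbb: 0 semitones over a second = diminished.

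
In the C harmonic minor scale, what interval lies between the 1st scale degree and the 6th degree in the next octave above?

minor thirteenth

The scale runs C D E♭ F G A♭ B.
1st scale degree = C; 6th scale degree (up an octave) = A♭.
From C to A♭: 20 semitones over a thirteenth = minor.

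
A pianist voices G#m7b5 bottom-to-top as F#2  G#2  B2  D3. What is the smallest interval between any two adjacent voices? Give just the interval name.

Adjacent intervals: F#2→G#2 = major second; G#2→B2 = minor third; B2→D3 = minor third.
The smallest is F#2 to G#2, a major second (2 semitones).

M2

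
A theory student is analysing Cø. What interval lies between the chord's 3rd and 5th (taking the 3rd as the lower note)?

minor third

The chord tones of Cø7 (C half-diminished seventh) are C–Eb–Gb–Bb.
3rd = Eb; 5th = Gb.
From Eb to Gb: 3 semitones over a third = minor.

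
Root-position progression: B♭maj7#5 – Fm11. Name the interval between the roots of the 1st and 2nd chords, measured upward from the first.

The roots are B♭ and F.
From B♭ to F is 7 semitones, exactly the perfect fifth.

perfect fifth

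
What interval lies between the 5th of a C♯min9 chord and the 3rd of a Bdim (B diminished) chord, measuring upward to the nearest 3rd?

The 5th of C♯min9 is G♯; the 3rd of Bdim (B diminished) is D.
5 letter names make it a fifth; at 6 semitones (a half step narrower than perfect) the quality is diminished.

d5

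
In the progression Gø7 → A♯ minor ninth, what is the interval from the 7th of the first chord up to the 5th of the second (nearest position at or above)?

The 7th of Gø7 is F; the 5th of A♯ minor ninth is E♯.
F up to E♯ is 12 semitones, a half step wider than a major seventh, so the interval is augmented.

augmented seventh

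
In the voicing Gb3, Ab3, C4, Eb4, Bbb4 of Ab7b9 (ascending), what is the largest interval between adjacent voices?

Adjacent intervals: Gb3→Ab3 = major second; Ab3→C4 = major third; C4→Eb4 = minor third; Eb4→Bbb4 = diminished fifth.
The largest is Eb4 to Bbb4, a diminished fifth (6 semitones).

diminished 5th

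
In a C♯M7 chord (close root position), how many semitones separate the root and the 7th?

C♯ major seventh: C♯–E♯–G♯–B♯.
C♯ to B♯ is a major seventh: 11 semitones.

11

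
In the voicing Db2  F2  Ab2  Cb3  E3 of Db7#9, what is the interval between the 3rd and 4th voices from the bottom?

Those voices are Ab2 and Cb3.
From Ab to Cb: 3 semitones over a third = minor.

minor third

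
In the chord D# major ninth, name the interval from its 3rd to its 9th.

minor seventh

D#maj9: D# F## A# C## E#.
The 3rd is F## and the 9th is E#.
7 letter names make it a seventh; at 10 semitones (a half step narrower than major) the quality is minor.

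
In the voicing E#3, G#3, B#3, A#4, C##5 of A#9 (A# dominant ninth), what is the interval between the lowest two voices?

minor third

Those voices are E#3 and G#3.
3 letter names make it a third; at 3 semitones (a half step narrower than major) the quality is minor.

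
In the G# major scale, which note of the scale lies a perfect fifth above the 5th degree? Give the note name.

A#

The scale is G# A# B# C# D# E# F##.
The 5th degree is D#; a perfect fifth above that is A# — scale degree 2.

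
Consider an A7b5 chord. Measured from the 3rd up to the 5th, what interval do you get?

A7b5 is spelled A C♯ E♭ G.
The 3rd is C♯ and the 5th is E♭.
C♯ up to E♭ is 2 semitones, a whole step narrower than a major third, so the interval is diminished.

diminished third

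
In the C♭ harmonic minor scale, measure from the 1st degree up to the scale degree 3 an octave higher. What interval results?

minor tenth

C♭ harmonic minor: C♭ D♭ E𝄫 F♭ G♭ A𝄫 B♭.
So we need the interval from C♭ up to E𝄫.
10 letter names make it a tenth; at 15 semitones (a half step narrower than major) the quality is minor.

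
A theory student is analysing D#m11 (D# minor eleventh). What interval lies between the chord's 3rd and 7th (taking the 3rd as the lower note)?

Spelling the chord: D#, F#, A#, C#, E#, G#.
The 3rd is F# and the 7th is C#.
From F# to C# is 7 semitones, exactly the perfect fifth.

P5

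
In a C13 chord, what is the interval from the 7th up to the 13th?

C13 is spelled C–E–G–Bb–D–A.
That puts Bb below A.
Counting 7 letters and 11 half steps from Bb gives a major seventh.

major seventh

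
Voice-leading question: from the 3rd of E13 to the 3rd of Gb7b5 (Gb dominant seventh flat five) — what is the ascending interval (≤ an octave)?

The 3rd of E13 is G#; the 3rd of Gb7b5 (Gb dominant seventh flat five) is Bb.
From G# to Bb: 2 semitones over a third = diminished.

diminished third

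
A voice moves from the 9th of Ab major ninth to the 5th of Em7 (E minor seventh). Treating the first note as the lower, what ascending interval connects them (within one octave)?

augmented 1st

Ab major ninth has Bb as its 9th, and Em7 (E minor seventh) has B as its 5th.
From Bb to B: 1 semitone over a unison = augmented.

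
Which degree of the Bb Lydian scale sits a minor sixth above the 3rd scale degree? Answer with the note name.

The scale is Bb C D E F G A.
The 3rd scale degree is D; a minor sixth above that is Bb — scale degree 1.

Bb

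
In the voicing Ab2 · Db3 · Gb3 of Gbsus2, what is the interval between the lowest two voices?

perfect fourth

Those voices are Ab2 and Db3.
From Ab to Db is 5 semitones, exactly the perfect fourth.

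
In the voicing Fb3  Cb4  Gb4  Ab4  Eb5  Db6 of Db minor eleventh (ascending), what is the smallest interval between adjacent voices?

major second

Adjacent intervals: Fb3→Cb4 = perfect fifth; Cb4→Gb4 = perfect fifth; Gb4→Ab4 = major second; Ab4→Eb5 = perfect fifth; Eb5→Db6 = minor seventh.
The smallest is Gb4 to Ab4, a major second (2 semitones).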